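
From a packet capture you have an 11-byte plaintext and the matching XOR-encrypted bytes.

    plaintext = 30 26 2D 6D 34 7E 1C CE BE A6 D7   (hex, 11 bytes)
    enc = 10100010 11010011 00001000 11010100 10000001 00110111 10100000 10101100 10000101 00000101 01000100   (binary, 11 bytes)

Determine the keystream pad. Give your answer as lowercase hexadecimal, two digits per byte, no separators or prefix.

92f525b9b549bc623ba393

Since enc = plaintext ⊕ pad, XORing both sides with plaintext gives pad = plaintext ⊕ enc.
30 xor a2 = 92
26 xor d3 = f5
2d xor 08 = 25
6d xor d4 = b9
34 xor 81 = b5
7e xor 37 = 49
1c xor a0 = bc
ce xor ac = 62
be xor 85 = 3b
a6 xor 05 = a3
d7 xor 44 = 93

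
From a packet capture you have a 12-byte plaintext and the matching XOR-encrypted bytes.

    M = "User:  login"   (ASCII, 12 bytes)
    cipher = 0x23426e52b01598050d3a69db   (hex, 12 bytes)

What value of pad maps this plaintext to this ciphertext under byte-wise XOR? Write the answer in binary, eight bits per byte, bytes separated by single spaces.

Since cipher = M ⊕ pad, XORing both sides with M gives pad = M ⊕ cipher.
55 ^ 23 = 76
73 ^ 42 = 31
65 ^ 6e = 0b
72 ^ 52 = 20
3a ^ b0 = 8a
20 ^ 15 = 35
20 ^ 98 = b8
6c ^ 05 = 69
6f ^ 0d = 62
67 ^ 3a = 5d
69 ^ 69 = 00
6e ^ db = b5

01110110 00110001 00001011 00100000 10001010 00110101 10111000 01101001 01100010 01011101 00000000 10110101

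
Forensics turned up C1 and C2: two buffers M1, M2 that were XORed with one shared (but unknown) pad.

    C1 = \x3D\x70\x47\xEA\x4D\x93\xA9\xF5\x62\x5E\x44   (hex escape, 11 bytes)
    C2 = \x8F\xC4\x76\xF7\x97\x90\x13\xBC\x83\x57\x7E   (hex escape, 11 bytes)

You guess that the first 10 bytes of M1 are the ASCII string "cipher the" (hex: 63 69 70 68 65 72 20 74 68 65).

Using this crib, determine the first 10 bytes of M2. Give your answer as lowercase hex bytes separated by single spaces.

First, C1 ⊕ C2 = (M1 ⊕ K) ⊕ (M2 ⊕ K) = M1 ⊕ M2, so the key drops out. Then M2 = (M1 ⊕ M2) ⊕ M1 over the first 10 bytes.
byte 0: (3d xor 8f) xor 63 = b2 xor 63 = d1
byte 1: (70 xor c4) xor 69 = b4 xor 69 = dd
byte 2: (47 xor 76) xor 70 = 31 xor 70 = 41
byte 3: (ea xor f7) xor 68 = 1d xor 68 = 75
byte 4: (4d xor 97) xor 65 = da xor 65 = bf
byte 5: (93 xor 90) xor 72 = 03 xor 72 = 71
byte 6: (a9 xor 13) xor 20 = ba xor 20 = 9a
byte 7: (f5 xor bc) xor 74 = 49 xor 74 = 3d
byte 8: (62 xor 83) xor 68 = e1 xor 68 = 89
byte 9: (5e xor 57) xor 65 = 09 xor 65 = 6c

d1 dd 41 75 bf 71 9a 3d 89 6c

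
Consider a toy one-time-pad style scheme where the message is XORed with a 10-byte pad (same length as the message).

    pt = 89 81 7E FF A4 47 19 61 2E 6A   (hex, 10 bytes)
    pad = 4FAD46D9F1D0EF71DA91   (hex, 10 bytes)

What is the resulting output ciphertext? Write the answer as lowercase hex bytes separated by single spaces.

c6 2c 38 26 55 97 f6 10 f4 fb

XOR is its own inverse, so applying the key byte-wise gives the result directly.
byte 0: 10001001 ⊕ 01001111 = 11000110
byte 1: 10000001 ⊕ 10101101 = 00101100
byte 2: 01111110 ⊕ 01000110 = 00111000
byte 3: 11111111 ⊕ 11011001 = 00100110
byte 4: 10100100 ⊕ 11110001 = 01010101
byte 5: 01000111 ⊕ 11010000 = 10010111
byte 6: 00011001 ⊕ 11101111 = 11110110
byte 7: 01100001 ⊕ 01110001 = 00010000
byte 8: 00101110 ⊕ 11011010 = 11110100
byte 9: 01101010 ⊕ 10010001 = 11111011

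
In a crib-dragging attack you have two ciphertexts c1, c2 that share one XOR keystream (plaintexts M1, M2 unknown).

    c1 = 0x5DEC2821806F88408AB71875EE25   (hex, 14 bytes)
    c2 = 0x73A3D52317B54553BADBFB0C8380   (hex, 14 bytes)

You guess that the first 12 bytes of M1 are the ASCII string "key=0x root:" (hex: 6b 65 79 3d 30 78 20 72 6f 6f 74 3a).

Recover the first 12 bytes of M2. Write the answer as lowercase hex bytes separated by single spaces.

45 2a 84 3f a7 a2 ed 61 5f 03 97 43

First, c1 ⊕ c2 = (M1 ⊕ K) ⊕ (M2 ⊕ K) = M1 ⊕ M2, so the key drops out. Then M2 = (M1 ⊕ M2) ⊕ M1 over the first 12 bytes.
byte 0: (5d ^ 73) ^ 6b = 2e ^ 6b = 45
byte 1: (ec ^ a3) ^ 65 = 4f ^ 65 = 2a
byte 2: (28 ^ d5) ^ 79 = fd ^ 79 = 84
byte 3: (21 ^ 23) ^ 3d = 02 ^ 3d = 3f
byte 4: (80 ^ 17) ^ 30 = 97 ^ 30 = a7
byte 5: (6f ^ b5) ^ 78 = da ^ 78 = a2
byte 6: (88 ^ 45) ^ 20 = cd ^ 20 = ed
byte 7: (40 ^ 53) ^ 72 = 13 ^ 72 = 61
byte 8: (8a ^ ba) ^ 6f = 30 ^ 6f = 5f
byte 9: (b7 ^ db) ^ 6f = 6c ^ 6f = 03
byte 10: (18 ^ fb) ^ 74 = e3 ^ 74 = 97
byte 11: (75 ^ 0c) ^ 3a = 79 ^ 3a = 43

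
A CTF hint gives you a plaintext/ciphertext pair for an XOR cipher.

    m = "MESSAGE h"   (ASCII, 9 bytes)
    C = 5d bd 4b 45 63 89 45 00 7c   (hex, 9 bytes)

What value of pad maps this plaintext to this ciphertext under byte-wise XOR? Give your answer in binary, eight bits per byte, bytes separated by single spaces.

Since C = m ⊕ pad, XORing both sides with m gives pad = m ⊕ C.
01001101 xor 01011101 = 00010000
01000101 xor 10111101 = 11111000
01010011 xor 01001011 = 00011000
01010011 xor 01000101 = 00010110
01000001 xor 01100011 = 00100010
01000111 xor 10001001 = 11001110
01000101 xor 01000101 = 00000000
00100000 xor 00000000 = 00100000
01101000 xor 01111100 = 00010100

00010000 11111000 00011000 00010110 00100010 11001110 00000000 00100000 00010100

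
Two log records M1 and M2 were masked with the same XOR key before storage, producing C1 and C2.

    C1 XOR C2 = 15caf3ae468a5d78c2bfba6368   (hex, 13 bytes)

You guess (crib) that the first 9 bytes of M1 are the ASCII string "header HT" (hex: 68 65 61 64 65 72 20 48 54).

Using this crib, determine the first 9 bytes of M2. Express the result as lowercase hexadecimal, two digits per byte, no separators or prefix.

7daf92ca23f87d3096

Since C1 ⊕ C2 = M1 ⊕ M2, XORing with the guessed M1 bytes yields the corresponding M2 bytes: M2 = (C1 ⊕ C2) ⊕ M1.
byte 0:  21 ⊕ 104 = 125
byte 1: 202 ⊕ 101 = 175
byte 2: 243 ⊕  97 = 146
byte 3: 174 ⊕ 100 = 202
byte 4:  70 ⊕ 101 =  35
byte 5: 138 ⊕ 114 = 248
byte 6:  93 ⊕  32 = 125
byte 7: 120 ⊕  72 =  48
byte 8: 194 ⊕  84 = 150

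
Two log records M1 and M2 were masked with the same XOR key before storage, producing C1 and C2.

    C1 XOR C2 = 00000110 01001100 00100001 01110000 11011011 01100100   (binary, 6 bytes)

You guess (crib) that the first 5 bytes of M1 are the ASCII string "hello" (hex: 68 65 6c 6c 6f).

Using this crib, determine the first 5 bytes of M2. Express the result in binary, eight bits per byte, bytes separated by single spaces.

01101110 00101001 01001101 00011100 10110100

Since C1 ⊕ C2 = M1 ⊕ M2, XORing with the guessed M1 bytes yields the corresponding M2 bytes: M2 = (C1 ⊕ C2) ⊕ M1.
06 XOR 68 = 6e
4c XOR 65 = 29
21 XOR 6c = 4d
70 XOR 6c = 1c
db XOR 6f = b4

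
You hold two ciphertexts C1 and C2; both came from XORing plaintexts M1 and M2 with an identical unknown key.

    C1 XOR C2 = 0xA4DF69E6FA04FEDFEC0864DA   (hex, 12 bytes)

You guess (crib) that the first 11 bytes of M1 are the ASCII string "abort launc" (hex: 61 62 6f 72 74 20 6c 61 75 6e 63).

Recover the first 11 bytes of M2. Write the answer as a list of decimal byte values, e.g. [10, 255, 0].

[197, 189, 6, 148, 142, 36, 146, 190, 153, 102, 7]

Since C1 ⊕ C2 = M1 ⊕ M2, XORing with the guessed M1 bytes yields the corresponding M2 bytes: M2 = (C1 ⊕ C2) ⊕ M1.
a4 XOR 61 = c5
df XOR 62 = bd
69 XOR 6f = 06
e6 XOR 72 = 94
fa XOR 74 = 8e
04 XOR 20 = 24
fe XOR 6c = 92
df XOR 61 = be
ec XOR 75 = 99
08 XOR 6e = 66
64 XOR 63 = 07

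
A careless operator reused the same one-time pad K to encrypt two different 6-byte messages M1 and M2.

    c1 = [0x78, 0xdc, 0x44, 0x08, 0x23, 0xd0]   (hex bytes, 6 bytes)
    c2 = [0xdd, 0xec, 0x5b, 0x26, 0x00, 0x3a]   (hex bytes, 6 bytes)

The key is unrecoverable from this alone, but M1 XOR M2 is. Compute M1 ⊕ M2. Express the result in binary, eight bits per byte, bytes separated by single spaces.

10100101 00110000 00011111 00101110 00100011 11101010

c1 ⊕ c2 = (M1 ⊕ K) ⊕ (M2 ⊕ K) = M1 ⊕ M2 — the shared key cancels under XOR.
byte 0: 78 ^ dd = a5
byte 1: dc ^ ec = 30
byte 2: 44 ^ 5b = 1f
byte 3: 08 ^ 26 = 2e
byte 4: 23 ^ 00 = 23
byte 5: d0 ^ 3a = ea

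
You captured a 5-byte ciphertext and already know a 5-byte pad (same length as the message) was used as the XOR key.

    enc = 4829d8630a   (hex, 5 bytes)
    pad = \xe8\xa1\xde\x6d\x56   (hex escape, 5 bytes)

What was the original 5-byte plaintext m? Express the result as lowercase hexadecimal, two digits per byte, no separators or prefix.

XOR is its own inverse, so applying the key byte-wise gives the result directly.
byte 0: 01001000 ^ 11101000 = 10100000
byte 1: 00101001 ^ 10100001 = 10001000
byte 2: 11011000 ^ 11011110 = 00000110
byte 3: 01100011 ^ 01101101 = 00001110
byte 4: 00001010 ^ 01010110 = 01011100

a088060e5c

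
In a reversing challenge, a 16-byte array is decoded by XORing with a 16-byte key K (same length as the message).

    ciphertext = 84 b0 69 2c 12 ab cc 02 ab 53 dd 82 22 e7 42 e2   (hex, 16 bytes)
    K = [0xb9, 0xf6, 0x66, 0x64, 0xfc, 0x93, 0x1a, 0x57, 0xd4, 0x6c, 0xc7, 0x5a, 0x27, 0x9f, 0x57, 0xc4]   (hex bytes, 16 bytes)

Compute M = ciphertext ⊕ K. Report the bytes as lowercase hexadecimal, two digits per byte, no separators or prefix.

3d460f48ee38d6557f3f1ad805781526

10000100 ^ 10111001 = 00111101
10110000 ^ 11110110 = 01000110
01101001 ^ 01100110 = 00001111
00101100 ^ 01100100 = 01001000
00010010 ^ 11111100 = 11101110
10101011 ^ 10010011 = 00111000
11001100 ^ 00011010 = 11010110
00000010 ^ 01010111 = 01010101
10101011 ^ 11010100 = 01111111
01010011 ^ 01101100 = 00111111
11011101 ^ 11000111 = 00011010
10000010 ^ 01011010 = 11011000
00100010 ^ 00100111 = 00000101
11100111 ^ 10011111 = 01111000
01000010 ^ 01010111 = 00010101
11100010 ^ 11000100 = 00100110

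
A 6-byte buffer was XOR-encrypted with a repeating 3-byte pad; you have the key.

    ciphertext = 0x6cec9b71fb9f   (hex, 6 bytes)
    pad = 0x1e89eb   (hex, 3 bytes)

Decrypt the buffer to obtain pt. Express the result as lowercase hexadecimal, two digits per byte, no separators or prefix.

The 3-byte key repeats, so the effective keystream is 1e 89 eb 1e 89 eb.
byte 0: 108 xor  30 = 114
byte 1: 236 xor 137 = 101
byte 2: 155 xor 235 = 112
byte 3: 113 xor  30 = 111
byte 4: 251 xor 137 = 114
byte 5: 159 xor 235 = 116

7265706f7274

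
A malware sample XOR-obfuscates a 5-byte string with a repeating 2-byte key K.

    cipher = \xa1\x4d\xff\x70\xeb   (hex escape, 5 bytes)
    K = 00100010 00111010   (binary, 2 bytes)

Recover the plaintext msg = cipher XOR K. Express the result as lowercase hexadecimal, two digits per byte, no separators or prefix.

The 2-byte key repeats, so the effective keystream is 22 3a 22 3a 22.
byte 0: 161 XOR  34 = 131
byte 1:  77 XOR  58 = 119
byte 2: 255 XOR  34 = 221
byte 3: 112 XOR  58 =  74
byte 4: 235 XOR  34 = 201

8377dd4ac9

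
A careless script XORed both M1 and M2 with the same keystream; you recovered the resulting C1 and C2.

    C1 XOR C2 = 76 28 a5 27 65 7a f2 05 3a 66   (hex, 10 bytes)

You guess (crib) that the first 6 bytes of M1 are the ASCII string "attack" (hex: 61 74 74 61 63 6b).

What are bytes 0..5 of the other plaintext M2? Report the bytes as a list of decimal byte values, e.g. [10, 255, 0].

[23, 92, 209, 70, 6, 17]

Since C1 ⊕ C2 = M1 ⊕ M2, XORing with the guessed M1 bytes yields the corresponding M2 bytes: M2 = (C1 ⊕ C2) ⊕ M1.
76 XOR 61 = 17
28 XOR 74 = 5c
a5 XOR 74 = d1
27 XOR 61 = 46
65 XOR 63 = 06
7a XOR 6b = 11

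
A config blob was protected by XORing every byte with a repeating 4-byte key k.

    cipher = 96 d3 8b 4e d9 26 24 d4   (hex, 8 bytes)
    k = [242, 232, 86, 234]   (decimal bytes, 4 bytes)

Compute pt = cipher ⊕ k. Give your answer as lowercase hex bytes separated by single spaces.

64 3b dd a4 2b ce 72 3e

The 4-byte key repeats, so the effective keystream is f2 e8 56 ea f2 e8 56 ea.
byte 0: 96 XOR f2 = 64
byte 1: d3 XOR e8 = 3b
byte 2: 8b XOR 56 = dd
byte 3: 4e XOR ea = a4
byte 4: d9 XOR f2 = 2b
byte 5: 26 XOR e8 = ce
byte 6: 24 XOR 56 = 72
byte 7: d4 XOR ea = 3e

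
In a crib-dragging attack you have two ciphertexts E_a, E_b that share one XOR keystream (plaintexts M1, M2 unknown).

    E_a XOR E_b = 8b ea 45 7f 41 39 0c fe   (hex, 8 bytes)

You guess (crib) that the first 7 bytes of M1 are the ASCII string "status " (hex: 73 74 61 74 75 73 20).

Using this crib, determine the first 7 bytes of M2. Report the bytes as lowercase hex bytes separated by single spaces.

f8 9e 24 0b 34 4a 2c

Since E_a ⊕ E_b = M1 ⊕ M2, XORing with the guessed M1 bytes yields the corresponding M2 bytes: M2 = (E_a ⊕ E_b) ⊕ M1.
8b XOR 73 = f8
ea XOR 74 = 9e
45 XOR 61 = 24
7f XOR 74 = 0b
41 XOR 75 = 34
39 XOR 73 = 4a
0c XOR 20 = 2c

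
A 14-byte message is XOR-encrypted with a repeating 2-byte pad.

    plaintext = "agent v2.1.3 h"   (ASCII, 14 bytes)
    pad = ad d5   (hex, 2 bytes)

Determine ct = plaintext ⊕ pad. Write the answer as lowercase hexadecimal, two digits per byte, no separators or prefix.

ccb2c8bbd9f5dbe783e483e68dbd

The 2-byte key repeats, so the effective keystream is ad d5 ad d5 ad d5 ad d5 ad d5 ad d5 ad d5.
byte 0: 61 XOR ad = cc
byte 1: 67 XOR d5 = b2
byte 2: 65 XOR ad = c8
byte 3: 6e XOR d5 = bb
byte 4: 74 XOR ad = d9
byte 5: 20 XOR d5 = f5
byte 6: 76 XOR ad = db
byte 7: 32 XOR d5 = e7
byte 8: 2e XOR ad = 83
byte 9: 31 XOR d5 = e4
byte 10: 2e XOR ad = 83
byte 11: 33 XOR d5 = e6
byte 12: 20 XOR ad = 8d
byte 13: 68 XOR d5 = bd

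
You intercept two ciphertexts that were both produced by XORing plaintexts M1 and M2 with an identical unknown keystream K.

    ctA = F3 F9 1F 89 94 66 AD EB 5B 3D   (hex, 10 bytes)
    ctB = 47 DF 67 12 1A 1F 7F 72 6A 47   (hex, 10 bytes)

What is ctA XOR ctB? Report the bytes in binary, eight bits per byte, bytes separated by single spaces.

10110100 00100110 01111000 10011011 10001110 01111001 11010010 10011001 00110001 01111010

ctA ⊕ ctB = (M1 ⊕ K) ⊕ (M2 ⊕ K) = M1 ⊕ M2 — the shared key cancels under XOR.
f3 ⊕ 47 = b4
f9 ⊕ df = 26
1f ⊕ 67 = 78
89 ⊕ 12 = 9b
94 ⊕ 1a = 8e
66 ⊕ 1f = 79
ad ⊕ 7f = d2
eb ⊕ 72 = 99
5b ⊕ 6a = 31
3d ⊕ 47 = 7a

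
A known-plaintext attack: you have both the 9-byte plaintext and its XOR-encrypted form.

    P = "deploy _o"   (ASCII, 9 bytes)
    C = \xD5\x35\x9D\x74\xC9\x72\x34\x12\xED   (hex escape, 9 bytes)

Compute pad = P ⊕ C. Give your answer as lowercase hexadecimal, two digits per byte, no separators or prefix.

b150ed18a60b144d82

Since C = P ⊕ pad, XORing both sides with P gives pad = P ⊕ C.
byte 0: 64 ^ d5 = b1
byte 1: 65 ^ 35 = 50
byte 2: 70 ^ 9d = ed
byte 3: 6c ^ 74 = 18
byte 4: 6f ^ c9 = a6
byte 5: 79 ^ 72 = 0b
byte 6: 20 ^ 34 = 14
byte 7: 5f ^ 12 = 4d
byte 8: 6f ^ ed = 82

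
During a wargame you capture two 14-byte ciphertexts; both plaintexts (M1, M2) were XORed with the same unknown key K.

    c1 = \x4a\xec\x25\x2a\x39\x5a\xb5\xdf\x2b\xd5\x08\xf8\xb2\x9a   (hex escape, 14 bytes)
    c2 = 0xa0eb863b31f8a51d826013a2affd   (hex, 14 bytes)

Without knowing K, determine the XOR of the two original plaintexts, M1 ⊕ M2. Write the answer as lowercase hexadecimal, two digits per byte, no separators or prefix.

ea07a31108a210c2a9b51b5a1d67

c1 ⊕ c2 = (M1 ⊕ K) ⊕ (M2 ⊕ K) = M1 ⊕ M2 — the shared key cancels under XOR.
01001010 ⊕ 10100000 = 11101010
11101100 ⊕ 11101011 = 00000111
00100101 ⊕ 10000110 = 10100011
00101010 ⊕ 00111011 = 00010001
00111001 ⊕ 00110001 = 00001000
01011010 ⊕ 11111000 = 10100010
10110101 ⊕ 10100101 = 00010000
11011111 ⊕ 00011101 = 11000010
00101011 ⊕ 10000010 = 10101001
11010101 ⊕ 01100000 = 10110101
00001000 ⊕ 00010011 = 00011011
11111000 ⊕ 10100010 = 01011010
10110010 ⊕ 10101111 = 00011101
10011010 ⊕ 11111101 = 01100111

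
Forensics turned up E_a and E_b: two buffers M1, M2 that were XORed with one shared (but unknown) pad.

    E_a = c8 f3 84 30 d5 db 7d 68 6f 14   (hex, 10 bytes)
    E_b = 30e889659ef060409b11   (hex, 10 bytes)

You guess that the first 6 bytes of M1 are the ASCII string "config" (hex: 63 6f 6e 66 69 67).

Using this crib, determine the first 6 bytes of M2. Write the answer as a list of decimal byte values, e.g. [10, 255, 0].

[155, 116, 99, 51, 34, 76]

First, E_a ⊕ E_b = (M1 ⊕ K) ⊕ (M2 ⊕ K) = M1 ⊕ M2, so the key drops out. Then M2 = (M1 ⊕ M2) ⊕ M1 over the first 6 bytes.
byte 0: (c8 XOR 30) XOR 63 = f8 XOR 63 = 9b
byte 1: (f3 XOR e8) XOR 6f = 1b XOR 6f = 74
byte 2: (84 XOR 89) XOR 6e = 0d XOR 6e = 63
byte 3: (30 XOR 65) XOR 66 = 55 XOR 66 = 33
byte 4: (d5 XOR 9e) XOR 69 = 4b XOR 69 = 22
byte 5: (db XOR f0) XOR 67 = 2b XOR 67 = 4c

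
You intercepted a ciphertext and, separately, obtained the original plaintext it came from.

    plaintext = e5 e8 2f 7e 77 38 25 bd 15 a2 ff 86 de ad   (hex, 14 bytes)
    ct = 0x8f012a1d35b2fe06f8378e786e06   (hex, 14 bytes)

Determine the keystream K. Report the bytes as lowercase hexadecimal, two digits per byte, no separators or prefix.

Since ct = plaintext ⊕ K, XORing both sides with plaintext gives K = plaintext ⊕ ct.
byte 0: 11100101 XOR 10001111 = 01101010
byte 1: 11101000 XOR 00000001 = 11101001
byte 2: 00101111 XOR 00101010 = 00000101
byte 3: 01111110 XOR 00011101 = 01100011
byte 4: 01110111 XOR 00110101 = 01000010
byte 5: 00111000 XOR 10110010 = 10001010
byte 6: 00100101 XOR 11111110 = 11011011
byte 7: 10111101 XOR 00000110 = 10111011
byte 8: 00010101 XOR 11111000 = 11101101
byte 9: 10100010 XOR 00110111 = 10010101
byte 10: 11111111 XOR 10001110 = 01110001
byte 11: 10000110 XOR 01111000 = 11111110
byte 12: 11011110 XOR 01101110 = 10110000
byte 13: 10101101 XOR 00000110 = 10101011

6ae90563428adbbbed9571feb0ab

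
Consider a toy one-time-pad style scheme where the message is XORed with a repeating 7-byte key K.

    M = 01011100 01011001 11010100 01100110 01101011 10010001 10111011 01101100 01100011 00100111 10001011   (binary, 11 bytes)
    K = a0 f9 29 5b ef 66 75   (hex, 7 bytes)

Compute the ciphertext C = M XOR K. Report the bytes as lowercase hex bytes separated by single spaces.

fc a0 fd 3d 84 f7 ce cc 9a 0e d0

The 7-byte key repeats, so the effective keystream is a0 f9 29 5b ef 66 75 a0 f9 29 5b.
byte 0: 5c xor a0 = fc
byte 1: 59 xor f9 = a0
byte 2: d4 xor 29 = fd
byte 3: 66 xor 5b = 3d
byte 4: 6b xor ef = 84
byte 5: 91 xor 66 = f7
byte 6: bb xor 75 = ce
byte 7: 6c xor a0 = cc
byte 8: 63 xor f9 = 9a
byte 9: 27 xor 29 = 0e
byte 10: 8b xor 5b = d0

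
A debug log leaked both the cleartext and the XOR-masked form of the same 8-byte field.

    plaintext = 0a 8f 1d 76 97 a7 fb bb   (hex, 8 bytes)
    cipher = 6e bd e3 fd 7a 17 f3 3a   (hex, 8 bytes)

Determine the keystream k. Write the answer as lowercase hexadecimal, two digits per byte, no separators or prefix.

6432fe8bedb00881

Since cipher = plaintext ⊕ k, XORing both sides with plaintext gives k = plaintext ⊕ cipher.
0a ⊕ 6e = 64
8f ⊕ bd = 32
1d ⊕ e3 = fe
76 ⊕ fd = 8b
97 ⊕ 7a = ed
a7 ⊕ 17 = b0
fb ⊕ f3 = 08
bb ⊕ 3a = 81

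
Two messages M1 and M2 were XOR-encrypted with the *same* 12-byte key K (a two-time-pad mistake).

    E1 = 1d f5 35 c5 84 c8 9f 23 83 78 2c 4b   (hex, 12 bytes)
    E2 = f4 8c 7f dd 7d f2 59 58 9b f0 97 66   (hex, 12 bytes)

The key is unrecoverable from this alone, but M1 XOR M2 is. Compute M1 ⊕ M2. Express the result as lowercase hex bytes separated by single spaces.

E1 ⊕ E2 = (M1 ⊕ K) ⊕ (M2 ⊕ K) = M1 ⊕ M2 — the shared key cancels under XOR.
00011101 ^ 11110100 = 11101001
11110101 ^ 10001100 = 01111001
00110101 ^ 01111111 = 01001010
11000101 ^ 11011101 = 00011000
10000100 ^ 01111101 = 11111001
11001000 ^ 11110010 = 00111010
10011111 ^ 01011001 = 11000110
00100011 ^ 01011000 = 01111011
10000011 ^ 10011011 = 00011000
01111000 ^ 11110000 = 10001000
00101100 ^ 10010111 = 10111011
01001011 ^ 01100110 = 00101101

e9 79 4a 18 f9 3a c6 7b 18 88 bb 2d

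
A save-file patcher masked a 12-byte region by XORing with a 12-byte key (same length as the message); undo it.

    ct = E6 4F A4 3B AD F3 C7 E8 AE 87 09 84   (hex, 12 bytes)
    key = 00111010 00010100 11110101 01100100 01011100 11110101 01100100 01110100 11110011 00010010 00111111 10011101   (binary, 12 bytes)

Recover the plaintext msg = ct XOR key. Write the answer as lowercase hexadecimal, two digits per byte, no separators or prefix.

e6 XOR 3a = dc
4f XOR 14 = 5b
a4 XOR f5 = 51
3b XOR 64 = 5f
ad XOR 5c = f1
f3 XOR f5 = 06
c7 XOR 64 = a3
e8 XOR 74 = 9c
ae XOR f3 = 5d
87 XOR 12 = 95
09 XOR 3f = 36
84 XOR 9d = 19

dc5b515ff106a39c5d953619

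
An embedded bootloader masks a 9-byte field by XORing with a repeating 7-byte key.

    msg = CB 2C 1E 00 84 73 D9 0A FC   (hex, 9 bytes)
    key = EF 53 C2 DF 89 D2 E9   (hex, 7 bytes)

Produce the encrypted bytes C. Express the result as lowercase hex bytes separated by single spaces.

The 7-byte key repeats, so the effective keystream is ef 53 c2 df 89 d2 e9 ef 53.
byte 0: 203 ⊕ 239 =  36
byte 1:  44 ⊕  83 = 127
byte 2:  30 ⊕ 194 = 220
byte 3:   0 ⊕ 223 = 223
byte 4: 132 ⊕ 137 =  13
byte 5: 115 ⊕ 210 = 161
byte 6: 217 ⊕ 233 =  48
byte 7:  10 ⊕ 239 = 229
byte 8: 252 ⊕  83 = 175

24 7f dc df 0d a1 30 e5 af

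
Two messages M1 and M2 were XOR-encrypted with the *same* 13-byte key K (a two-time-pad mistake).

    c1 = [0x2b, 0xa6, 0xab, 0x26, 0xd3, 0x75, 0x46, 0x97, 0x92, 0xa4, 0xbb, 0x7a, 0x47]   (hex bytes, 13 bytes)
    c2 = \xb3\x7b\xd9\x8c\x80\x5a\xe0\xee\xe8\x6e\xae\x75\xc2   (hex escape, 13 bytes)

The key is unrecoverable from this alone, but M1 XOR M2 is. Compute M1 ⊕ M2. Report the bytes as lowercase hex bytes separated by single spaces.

98 dd 72 aa 53 2f a6 79 7a ca 15 0f 85

c1 ⊕ c2 = (M1 ⊕ K) ⊕ (M2 ⊕ K) = M1 ⊕ M2 — the shared key cancels under XOR.
 43 XOR 179 = 152
166 XOR 123 = 221
171 XOR 217 = 114
 38 XOR 140 = 170
211 XOR 128 =  83
117 XOR  90 =  47
 70 XOR 224 = 166
151 XOR 238 = 121
146 XOR 232 = 122
164 XOR 110 = 202
187 XOR 174 =  21
122 XOR 117 =  15
 71 XOR 194 = 133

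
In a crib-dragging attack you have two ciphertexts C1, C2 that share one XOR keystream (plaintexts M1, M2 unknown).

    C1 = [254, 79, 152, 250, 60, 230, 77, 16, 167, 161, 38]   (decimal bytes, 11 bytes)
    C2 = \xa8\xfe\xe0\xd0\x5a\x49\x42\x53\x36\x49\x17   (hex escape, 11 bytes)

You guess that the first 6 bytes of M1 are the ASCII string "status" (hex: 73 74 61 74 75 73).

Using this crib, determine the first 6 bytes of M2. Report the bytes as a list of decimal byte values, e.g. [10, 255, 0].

First, C1 ⊕ C2 = (M1 ⊕ K) ⊕ (M2 ⊕ K) = M1 ⊕ M2, so the key drops out. Then M2 = (M1 ⊕ M2) ⊕ M1 over the first 6 bytes.
byte 0: (fe xor a8) xor 73 = 56 xor 73 = 25
byte 1: (4f xor fe) xor 74 = b1 xor 74 = c5
byte 2: (98 xor e0) xor 61 = 78 xor 61 = 19
byte 3: (fa xor d0) xor 74 = 2a xor 74 = 5e
byte 4: (3c xor 5a) xor 75 = 66 xor 75 = 13
byte 5: (e6 xor 49) xor 73 = af xor 73 = dc

[37, 197, 25, 94, 19, 220]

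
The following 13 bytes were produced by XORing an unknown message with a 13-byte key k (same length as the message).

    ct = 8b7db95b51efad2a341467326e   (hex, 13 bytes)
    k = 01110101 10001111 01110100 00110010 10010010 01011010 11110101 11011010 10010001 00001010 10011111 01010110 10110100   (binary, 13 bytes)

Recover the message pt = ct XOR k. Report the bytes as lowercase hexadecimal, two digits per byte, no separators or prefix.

fef2cd69c3b558f0a51ef864da

8b XOR 75 = fe
7d XOR 8f = f2
b9 XOR 74 = cd
5b XOR 32 = 69
51 XOR 92 = c3
ef XOR 5a = b5
ad XOR f5 = 58
2a XOR da = f0
34 XOR 91 = a5
14 XOR 0a = 1e
67 XOR 9f = f8
32 XOR 56 = 64
6e XOR b4 = da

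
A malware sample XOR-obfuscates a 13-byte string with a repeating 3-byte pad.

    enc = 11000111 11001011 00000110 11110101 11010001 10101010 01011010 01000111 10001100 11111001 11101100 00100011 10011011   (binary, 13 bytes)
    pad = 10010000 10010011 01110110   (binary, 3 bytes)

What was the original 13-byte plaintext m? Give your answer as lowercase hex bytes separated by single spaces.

The 3-byte key repeats, so the effective keystream is 90 93 76 90 93 76 90 93 76 90 93 76 90.
byte 0: c7 XOR 90 = 57
byte 1: cb XOR 93 = 58
byte 2: 06 XOR 76 = 70
byte 3: f5 XOR 90 = 65
byte 4: d1 XOR 93 = 42
byte 5: aa XOR 76 = dc
byte 6: 5a XOR 90 = ca
byte 7: 47 XOR 93 = d4
byte 8: 8c XOR 76 = fa
byte 9: f9 XOR 90 = 69
byte 10: ec XOR 93 = 7f
byte 11: 23 XOR 76 = 55
byte 12: 9b XOR 90 = 0b

57 58 70 65 42 dc ca d4 fa 69 7f 55 0b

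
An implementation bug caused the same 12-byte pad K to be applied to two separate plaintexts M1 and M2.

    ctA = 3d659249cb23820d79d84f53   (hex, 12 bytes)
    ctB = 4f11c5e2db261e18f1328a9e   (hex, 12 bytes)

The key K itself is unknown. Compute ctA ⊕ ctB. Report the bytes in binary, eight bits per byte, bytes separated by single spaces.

ctA ⊕ ctB = (M1 ⊕ K) ⊕ (M2 ⊕ K) = M1 ⊕ M2 — the shared key cancels under XOR.
byte 0: 3d ^ 4f = 72
byte 1: 65 ^ 11 = 74
byte 2: 92 ^ c5 = 57
byte 3: 49 ^ e2 = ab
byte 4: cb ^ db = 10
byte 5: 23 ^ 26 = 05
byte 6: 82 ^ 1e = 9c
byte 7: 0d ^ 18 = 15
byte 8: 79 ^ f1 = 88
byte 9: d8 ^ 32 = ea
byte 10: 4f ^ 8a = c5
byte 11: 53 ^ 9e = cd

01110010 01110100 01010111 10101011 00010000 00000101 10011100 00010101 10001000 11101010 11000101 11001101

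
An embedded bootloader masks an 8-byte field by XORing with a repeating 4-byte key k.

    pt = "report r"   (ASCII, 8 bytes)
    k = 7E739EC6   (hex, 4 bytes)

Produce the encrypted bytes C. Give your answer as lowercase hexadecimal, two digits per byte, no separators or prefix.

0c16eea90c07beb4

The 4-byte key repeats, so the effective keystream is 7e 73 9e c6 7e 73 9e c6.
byte 0: 72 ^ 7e = 0c
byte 1: 65 ^ 73 = 16
byte 2: 70 ^ 9e = ee
byte 3: 6f ^ c6 = a9
byte 4: 72 ^ 7e = 0c
byte 5: 74 ^ 73 = 07
byte 6: 20 ^ 9e = be
byte 7: 72 ^ c6 = b4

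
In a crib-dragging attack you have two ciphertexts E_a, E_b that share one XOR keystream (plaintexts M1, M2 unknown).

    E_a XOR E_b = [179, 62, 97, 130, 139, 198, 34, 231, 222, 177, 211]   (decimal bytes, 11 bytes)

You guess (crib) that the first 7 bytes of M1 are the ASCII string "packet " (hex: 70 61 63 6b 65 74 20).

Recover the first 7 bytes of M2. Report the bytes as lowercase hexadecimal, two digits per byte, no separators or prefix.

Since E_a ⊕ E_b = M1 ⊕ M2, XORing with the guessed M1 bytes yields the corresponding M2 bytes: M2 = (E_a ⊕ E_b) ⊕ M1.
179 ⊕ 112 = 195
 62 ⊕  97 =  95
 97 ⊕  99 =   2
130 ⊕ 107 = 233
139 ⊕ 101 = 238
198 ⊕ 116 = 178
 34 ⊕  32 =   2

c35f02e9eeb202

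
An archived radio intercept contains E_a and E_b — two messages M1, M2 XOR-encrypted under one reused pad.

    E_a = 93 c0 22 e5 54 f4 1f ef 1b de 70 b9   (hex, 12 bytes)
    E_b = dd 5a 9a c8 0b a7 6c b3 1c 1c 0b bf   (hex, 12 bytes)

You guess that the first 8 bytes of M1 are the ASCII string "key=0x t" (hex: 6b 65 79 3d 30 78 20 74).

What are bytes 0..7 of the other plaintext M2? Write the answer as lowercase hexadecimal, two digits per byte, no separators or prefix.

First, E_a ⊕ E_b = (M1 ⊕ K) ⊕ (M2 ⊕ K) = M1 ⊕ M2, so the key drops out. Then M2 = (M1 ⊕ M2) ⊕ M1 over the first 8 bytes.
byte 0: (93 ^ dd) ^ 6b = 4e ^ 6b = 25
byte 1: (c0 ^ 5a) ^ 65 = 9a ^ 65 = ff
byte 2: (22 ^ 9a) ^ 79 = b8 ^ 79 = c1
byte 3: (e5 ^ c8) ^ 3d = 2d ^ 3d = 10
byte 4: (54 ^ 0b) ^ 30 = 5f ^ 30 = 6f
byte 5: (f4 ^ a7) ^ 78 = 53 ^ 78 = 2b
byte 6: (1f ^ 6c) ^ 20 = 73 ^ 20 = 53
byte 7: (ef ^ b3) ^ 74 = 5c ^ 74 = 28

25ffc1106f2b5328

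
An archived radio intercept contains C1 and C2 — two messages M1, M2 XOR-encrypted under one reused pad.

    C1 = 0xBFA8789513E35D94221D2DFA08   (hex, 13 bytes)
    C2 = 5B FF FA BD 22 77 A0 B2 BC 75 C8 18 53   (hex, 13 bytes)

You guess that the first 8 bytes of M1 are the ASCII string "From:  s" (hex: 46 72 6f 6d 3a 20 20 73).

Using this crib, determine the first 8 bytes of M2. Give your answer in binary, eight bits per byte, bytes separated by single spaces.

10100010 00100101 11101101 01000101 00001011 10110100 11011101 01010101

First, C1 ⊕ C2 = (M1 ⊕ K) ⊕ (M2 ⊕ K) = M1 ⊕ M2, so the key drops out. Then M2 = (M1 ⊕ M2) ⊕ M1 over the first 8 bytes.
byte 0: (bf XOR 5b) XOR 46 = e4 XOR 46 = a2
byte 1: (a8 XOR ff) XOR 72 = 57 XOR 72 = 25
byte 2: (78 XOR fa) XOR 6f = 82 XOR 6f = ed
byte 3: (95 XOR bd) XOR 6d = 28 XOR 6d = 45
byte 4: (13 XOR 22) XOR 3a = 31 XOR 3a = 0b
byte 5: (e3 XOR 77) XOR 20 = 94 XOR 20 = b4
byte 6: (5d XOR a0) XOR 20 = fd XOR 20 = dd
byte 7: (94 XOR b2) XOR 73 = 26 XOR 73 = 55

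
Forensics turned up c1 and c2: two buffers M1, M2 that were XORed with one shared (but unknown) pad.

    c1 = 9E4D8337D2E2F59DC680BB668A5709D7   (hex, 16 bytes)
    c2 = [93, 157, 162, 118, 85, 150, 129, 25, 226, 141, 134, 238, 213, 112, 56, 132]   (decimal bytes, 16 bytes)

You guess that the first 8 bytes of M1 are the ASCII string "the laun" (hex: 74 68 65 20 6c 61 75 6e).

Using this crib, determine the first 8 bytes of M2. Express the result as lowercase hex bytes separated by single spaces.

First, c1 ⊕ c2 = (M1 ⊕ K) ⊕ (M2 ⊕ K) = M1 ⊕ M2, so the key drops out. Then M2 = (M1 ⊕ M2) ⊕ M1 over the first 8 bytes.
byte 0: (9e XOR 5d) XOR 74 = c3 XOR 74 = b7
byte 1: (4d XOR 9d) XOR 68 = d0 XOR 68 = b8
byte 2: (83 XOR a2) XOR 65 = 21 XOR 65 = 44
byte 3: (37 XOR 76) XOR 20 = 41 XOR 20 = 61
byte 4: (d2 XOR 55) XOR 6c = 87 XOR 6c = eb
byte 5: (e2 XOR 96) XOR 61 = 74 XOR 61 = 15
byte 6: (f5 XOR 81) XOR 75 = 74 XOR 75 = 01
byte 7: (9d XOR 19) XOR 6e = 84 XOR 6e = ea

b7 b8 44 61 eb 15 01 ea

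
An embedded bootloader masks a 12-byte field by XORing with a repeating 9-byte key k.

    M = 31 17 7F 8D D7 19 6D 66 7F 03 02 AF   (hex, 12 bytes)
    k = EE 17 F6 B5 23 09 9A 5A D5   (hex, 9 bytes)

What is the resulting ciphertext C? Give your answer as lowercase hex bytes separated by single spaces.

The 9-byte key repeats, so the effective keystream is ee 17 f6 b5 23 09 9a 5a d5 ee 17 f6.
byte 0: 31 ^ ee = df
byte 1: 17 ^ 17 = 00
byte 2: 7f ^ f6 = 89
byte 3: 8d ^ b5 = 38
byte 4: d7 ^ 23 = f4
byte 5: 19 ^ 09 = 10
byte 6: 6d ^ 9a = f7
byte 7: 66 ^ 5a = 3c
byte 8: 7f ^ d5 = aa
byte 9: 03 ^ ee = ed
byte 10: 02 ^ 17 = 15
byte 11: af ^ f6 = 59

df 00 89 38 f4 10 f7 3c aa ed 15 59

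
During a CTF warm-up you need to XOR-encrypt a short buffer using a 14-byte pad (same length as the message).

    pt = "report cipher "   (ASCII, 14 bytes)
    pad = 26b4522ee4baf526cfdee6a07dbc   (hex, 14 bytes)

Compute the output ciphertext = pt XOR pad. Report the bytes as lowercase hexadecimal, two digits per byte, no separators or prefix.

54d1224196ced545a6ae8ec50f9c

72 ^ 26 = 54
65 ^ b4 = d1
70 ^ 52 = 22
6f ^ 2e = 41
72 ^ e4 = 96
74 ^ ba = ce
20 ^ f5 = d5
63 ^ 26 = 45
69 ^ cf = a6
70 ^ de = ae
68 ^ e6 = 8e
65 ^ a0 = c5
72 ^ 7d = 0f
20 ^ bc = 9c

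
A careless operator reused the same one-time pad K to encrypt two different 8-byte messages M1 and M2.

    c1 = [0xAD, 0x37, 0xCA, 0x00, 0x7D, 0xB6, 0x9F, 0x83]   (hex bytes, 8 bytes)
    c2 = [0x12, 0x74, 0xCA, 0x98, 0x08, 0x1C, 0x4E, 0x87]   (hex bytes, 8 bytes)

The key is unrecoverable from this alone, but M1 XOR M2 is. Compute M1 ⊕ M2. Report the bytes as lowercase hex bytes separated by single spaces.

bf 43 00 98 75 aa d1 04

c1 ⊕ c2 = (M1 ⊕ K) ⊕ (M2 ⊕ K) = M1 ⊕ M2 — the shared key cancels under XOR.
ad xor 12 = bf
37 xor 74 = 43
ca xor ca = 00
00 xor 98 = 98
7d xor 08 = 75
b6 xor 1c = aa
9f xor 4e = d1
83 xor 87 = 04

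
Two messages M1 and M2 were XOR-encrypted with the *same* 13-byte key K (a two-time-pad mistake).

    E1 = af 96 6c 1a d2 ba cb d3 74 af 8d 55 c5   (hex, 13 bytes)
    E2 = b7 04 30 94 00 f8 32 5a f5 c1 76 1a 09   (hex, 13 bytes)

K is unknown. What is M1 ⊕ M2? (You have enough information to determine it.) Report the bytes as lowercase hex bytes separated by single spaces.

18 92 5c 8e d2 42 f9 89 81 6e fb 4f cc

E1 ⊕ E2 = (M1 ⊕ K) ⊕ (M2 ⊕ K) = M1 ⊕ M2 — the shared key cancels under XOR.
byte 0: 175 ^ 183 =  24
byte 1: 150 ^   4 = 146
byte 2: 108 ^  48 =  92
byte 3:  26 ^ 148 = 142
byte 4: 210 ^   0 = 210
byte 5: 186 ^ 248 =  66
byte 6: 203 ^  50 = 249
byte 7: 211 ^  90 = 137
byte 8: 116 ^ 245 = 129
byte 9: 175 ^ 193 = 110
byte 10: 141 ^ 118 = 251
byte 11:  85 ^  26 =  79
byte 12: 197 ^   9 = 204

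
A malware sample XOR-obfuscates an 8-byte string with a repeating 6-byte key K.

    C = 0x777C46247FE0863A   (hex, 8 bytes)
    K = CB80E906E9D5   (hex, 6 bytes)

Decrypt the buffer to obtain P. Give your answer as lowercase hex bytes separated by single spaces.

The 6-byte key repeats, so the effective keystream is cb 80 e9 06 e9 d5 cb 80.
byte 0: 119 ⊕ 203 = 188
byte 1: 124 ⊕ 128 = 252
byte 2:  70 ⊕ 233 = 175
byte 3:  36 ⊕   6 =  34
byte 4: 127 ⊕ 233 = 150
byte 5: 224 ⊕ 213 =  53
byte 6: 134 ⊕ 203 =  77
byte 7:  58 ⊕ 128 = 186

bc fc af 22 96 35 4d ba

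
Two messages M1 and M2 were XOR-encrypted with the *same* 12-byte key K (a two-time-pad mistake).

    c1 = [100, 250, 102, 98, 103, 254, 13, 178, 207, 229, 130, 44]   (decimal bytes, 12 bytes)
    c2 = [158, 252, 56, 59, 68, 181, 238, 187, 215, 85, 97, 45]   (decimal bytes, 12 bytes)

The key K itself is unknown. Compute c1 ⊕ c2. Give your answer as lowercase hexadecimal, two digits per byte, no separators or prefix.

fa065e59234be30918b0e301

c1 ⊕ c2 = (M1 ⊕ K) ⊕ (M2 ⊕ K) = M1 ⊕ M2 — the shared key cancels under XOR.
byte 0: 01100100 ⊕ 10011110 = 11111010
byte 1: 11111010 ⊕ 11111100 = 00000110
byte 2: 01100110 ⊕ 00111000 = 01011110
byte 3: 01100010 ⊕ 00111011 = 01011001
byte 4: 01100111 ⊕ 01000100 = 00100011
byte 5: 11111110 ⊕ 10110101 = 01001011
byte 6: 00001101 ⊕ 11101110 = 11100011
byte 7: 10110010 ⊕ 10111011 = 00001001
byte 8: 11001111 ⊕ 11010111 = 00011000
byte 9: 11100101 ⊕ 01010101 = 10110000
byte 10: 10000010 ⊕ 01100001 = 11100011
byte 11: 00101100 ⊕ 00101101 = 00000001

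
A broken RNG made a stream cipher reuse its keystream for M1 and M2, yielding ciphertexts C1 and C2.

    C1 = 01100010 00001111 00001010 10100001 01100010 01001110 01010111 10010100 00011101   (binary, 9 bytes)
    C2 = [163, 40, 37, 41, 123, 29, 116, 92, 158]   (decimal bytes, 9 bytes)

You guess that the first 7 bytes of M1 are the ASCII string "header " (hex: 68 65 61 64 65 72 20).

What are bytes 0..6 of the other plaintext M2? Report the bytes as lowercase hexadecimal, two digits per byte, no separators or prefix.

First, C1 ⊕ C2 = (M1 ⊕ K) ⊕ (M2 ⊕ K) = M1 ⊕ M2, so the key drops out. Then M2 = (M1 ⊕ M2) ⊕ M1 over the first 7 bytes.
byte 0: (62 XOR a3) XOR 68 = c1 XOR 68 = a9
byte 1: (0f XOR 28) XOR 65 = 27 XOR 65 = 42
byte 2: (0a XOR 25) XOR 61 = 2f XOR 61 = 4e
byte 3: (a1 XOR 29) XOR 64 = 88 XOR 64 = ec
byte 4: (62 XOR 7b) XOR 65 = 19 XOR 65 = 7c
byte 5: (4e XOR 1d) XOR 72 = 53 XOR 72 = 21
byte 6: (57 XOR 74) XOR 20 = 23 XOR 20 = 03

a9424eec7c2103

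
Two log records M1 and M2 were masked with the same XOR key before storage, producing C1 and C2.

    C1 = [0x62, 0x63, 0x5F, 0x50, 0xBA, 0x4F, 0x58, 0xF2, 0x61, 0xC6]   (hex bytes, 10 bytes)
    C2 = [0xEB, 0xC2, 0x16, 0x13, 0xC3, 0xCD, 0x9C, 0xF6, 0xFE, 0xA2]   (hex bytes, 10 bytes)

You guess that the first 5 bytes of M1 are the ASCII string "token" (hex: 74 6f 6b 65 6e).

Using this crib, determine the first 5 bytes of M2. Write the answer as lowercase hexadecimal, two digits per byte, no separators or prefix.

First, C1 ⊕ C2 = (M1 ⊕ K) ⊕ (M2 ⊕ K) = M1 ⊕ M2, so the key drops out. Then M2 = (M1 ⊕ M2) ⊕ M1 over the first 5 bytes.
byte 0: (62 xor eb) xor 74 = 89 xor 74 = fd
byte 1: (63 xor c2) xor 6f = a1 xor 6f = ce
byte 2: (5f xor 16) xor 6b = 49 xor 6b = 22
byte 3: (50 xor 13) xor 65 = 43 xor 65 = 26
byte 4: (ba xor c3) xor 6e = 79 xor 6e = 17

fdce222617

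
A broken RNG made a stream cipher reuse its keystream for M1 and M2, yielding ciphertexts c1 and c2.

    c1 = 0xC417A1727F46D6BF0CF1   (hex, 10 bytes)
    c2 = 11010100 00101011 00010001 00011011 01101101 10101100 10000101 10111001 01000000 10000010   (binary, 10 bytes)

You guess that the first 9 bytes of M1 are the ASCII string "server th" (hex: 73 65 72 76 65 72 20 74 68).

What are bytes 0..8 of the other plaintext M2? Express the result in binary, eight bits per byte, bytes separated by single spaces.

First, c1 ⊕ c2 = (M1 ⊕ K) ⊕ (M2 ⊕ K) = M1 ⊕ M2, so the key drops out. Then M2 = (M1 ⊕ M2) ⊕ M1 over the first 9 bytes.
byte 0: (c4 xor d4) xor 73 = 10 xor 73 = 63
byte 1: (17 xor 2b) xor 65 = 3c xor 65 = 59
byte 2: (a1 xor 11) xor 72 = b0 xor 72 = c2
byte 3: (72 xor 1b) xor 76 = 69 xor 76 = 1f
byte 4: (7f xor 6d) xor 65 = 12 xor 65 = 77
byte 5: (46 xor ac) xor 72 = ea xor 72 = 98
byte 6: (d6 xor 85) xor 20 = 53 xor 20 = 73
byte 7: (bf xor b9) xor 74 = 06 xor 74 = 72
byte 8: (0c xor 40) xor 68 = 4c xor 68 = 24

01100011 01011001 11000010 00011111 01110111 10011000 01110011 01110010 00100100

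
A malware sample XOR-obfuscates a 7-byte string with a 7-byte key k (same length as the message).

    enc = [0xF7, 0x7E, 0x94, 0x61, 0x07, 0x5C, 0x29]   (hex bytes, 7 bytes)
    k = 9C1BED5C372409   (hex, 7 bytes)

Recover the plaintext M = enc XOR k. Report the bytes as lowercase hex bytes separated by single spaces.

f7 ^ 9c = 6b
7e ^ 1b = 65
94 ^ ed = 79
61 ^ 5c = 3d
07 ^ 37 = 30
5c ^ 24 = 78
29 ^ 09 = 20

6b 65 79 3d 30 78 20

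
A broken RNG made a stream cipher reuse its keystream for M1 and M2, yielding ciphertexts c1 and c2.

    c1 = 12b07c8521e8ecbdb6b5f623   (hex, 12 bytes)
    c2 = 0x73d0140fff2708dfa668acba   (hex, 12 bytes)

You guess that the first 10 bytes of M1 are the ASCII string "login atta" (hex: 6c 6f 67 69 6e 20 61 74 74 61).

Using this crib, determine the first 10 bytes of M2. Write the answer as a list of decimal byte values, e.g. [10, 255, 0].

[13, 15, 15, 227, 176, 239, 133, 22, 100, 188]

First, c1 ⊕ c2 = (M1 ⊕ K) ⊕ (M2 ⊕ K) = M1 ⊕ M2, so the key drops out. Then M2 = (M1 ⊕ M2) ⊕ M1 over the first 10 bytes.
byte 0: (12 ⊕ 73) ⊕ 6c = 61 ⊕ 6c = 0d
byte 1: (b0 ⊕ d0) ⊕ 6f = 60 ⊕ 6f = 0f
byte 2: (7c ⊕ 14) ⊕ 67 = 68 ⊕ 67 = 0f
byte 3: (85 ⊕ 0f) ⊕ 69 = 8a ⊕ 69 = e3
byte 4: (21 ⊕ ff) ⊕ 6e = de ⊕ 6e = b0
byte 5: (e8 ⊕ 27) ⊕ 20 = cf ⊕ 20 = ef
byte 6: (ec ⊕ 08) ⊕ 61 = e4 ⊕ 61 = 85
byte 7: (bd ⊕ df) ⊕ 74 = 62 ⊕ 74 = 16
byte 8: (b6 ⊕ a6) ⊕ 74 = 10 ⊕ 74 = 64
byte 9: (b5 ⊕ 68) ⊕ 61 = dd ⊕ 61 = bc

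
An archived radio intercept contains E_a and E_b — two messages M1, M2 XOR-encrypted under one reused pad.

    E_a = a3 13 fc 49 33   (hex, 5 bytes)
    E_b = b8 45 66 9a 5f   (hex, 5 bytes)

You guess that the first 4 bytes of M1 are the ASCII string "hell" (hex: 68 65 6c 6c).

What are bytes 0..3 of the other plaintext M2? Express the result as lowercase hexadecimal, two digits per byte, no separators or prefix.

First, E_a ⊕ E_b = (M1 ⊕ K) ⊕ (M2 ⊕ K) = M1 ⊕ M2, so the key drops out. Then M2 = (M1 ⊕ M2) ⊕ M1 over the first 4 bytes.
byte 0: (a3 ^ b8) ^ 68 = 1b ^ 68 = 73
byte 1: (13 ^ 45) ^ 65 = 56 ^ 65 = 33
byte 2: (fc ^ 66) ^ 6c = 9a ^ 6c = f6
byte 3: (49 ^ 9a) ^ 6c = d3 ^ 6c = bf

7333f6bf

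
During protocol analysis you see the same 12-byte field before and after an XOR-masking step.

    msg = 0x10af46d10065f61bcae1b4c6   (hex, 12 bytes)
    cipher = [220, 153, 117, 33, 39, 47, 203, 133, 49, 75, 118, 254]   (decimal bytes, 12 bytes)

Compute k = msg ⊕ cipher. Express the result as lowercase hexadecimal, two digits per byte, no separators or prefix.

cc3633f0274a3d9efbaac238

Since cipher = msg ⊕ k, XORing both sides with msg gives k = msg ⊕ cipher.
byte 0:  16 XOR 220 = 204
byte 1: 175 XOR 153 =  54
byte 2:  70 XOR 117 =  51
byte 3: 209 XOR  33 = 240
byte 4:   0 XOR  39 =  39
byte 5: 101 XOR  47 =  74
byte 6: 246 XOR 203 =  61
byte 7:  27 XOR 133 = 158
byte 8: 202 XOR  49 = 251
byte 9: 225 XOR  75 = 170
byte 10: 180 XOR 118 = 194
byte 11: 198 XOR 254 =  56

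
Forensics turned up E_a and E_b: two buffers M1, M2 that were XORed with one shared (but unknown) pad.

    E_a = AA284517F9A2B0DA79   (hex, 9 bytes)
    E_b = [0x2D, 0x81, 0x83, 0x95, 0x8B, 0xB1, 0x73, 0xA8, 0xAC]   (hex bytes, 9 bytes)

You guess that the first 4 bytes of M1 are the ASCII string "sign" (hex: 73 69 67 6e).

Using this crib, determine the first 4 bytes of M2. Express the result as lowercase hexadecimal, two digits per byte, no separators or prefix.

First, E_a ⊕ E_b = (M1 ⊕ K) ⊕ (M2 ⊕ K) = M1 ⊕ M2, so the key drops out. Then M2 = (M1 ⊕ M2) ⊕ M1 over the first 4 bytes.
byte 0: (aa ^ 2d) ^ 73 = 87 ^ 73 = f4
byte 1: (28 ^ 81) ^ 69 = a9 ^ 69 = c0
byte 2: (45 ^ 83) ^ 67 = c6 ^ 67 = a1
byte 3: (17 ^ 95) ^ 6e = 82 ^ 6e = ec

f4c0a1ec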